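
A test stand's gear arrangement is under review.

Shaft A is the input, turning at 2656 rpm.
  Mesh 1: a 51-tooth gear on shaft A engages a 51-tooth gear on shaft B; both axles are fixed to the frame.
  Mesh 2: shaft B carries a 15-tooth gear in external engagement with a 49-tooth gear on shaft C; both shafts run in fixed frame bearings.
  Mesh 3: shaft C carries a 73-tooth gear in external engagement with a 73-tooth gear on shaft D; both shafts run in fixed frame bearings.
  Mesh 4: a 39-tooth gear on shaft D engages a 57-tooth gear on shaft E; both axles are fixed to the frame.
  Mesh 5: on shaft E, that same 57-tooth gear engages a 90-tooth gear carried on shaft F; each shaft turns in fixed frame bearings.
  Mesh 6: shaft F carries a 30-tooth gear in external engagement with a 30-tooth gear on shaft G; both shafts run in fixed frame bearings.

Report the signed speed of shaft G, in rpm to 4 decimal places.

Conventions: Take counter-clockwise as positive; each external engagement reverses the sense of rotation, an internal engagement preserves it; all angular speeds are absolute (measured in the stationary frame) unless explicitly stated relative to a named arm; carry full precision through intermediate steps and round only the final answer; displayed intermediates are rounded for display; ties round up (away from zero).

topology: fixed-axis compound train — 6 meshes, A→G
mesh 1 [51T→51T]: ω = 2656.0000×51/51 = 2656.0000 rpm, sense flips to −
mesh 2 [15T→49T]: ω = 2656.0000×15/49 = 813.0612 rpm, sense flips to +
mesh 3 [73T→73T]: ω = 813.0612×73/73 = 813.0612 rpm, sense flips to −
mesh 4 [39T→57T]: ω = 813.0612×39/57 = 556.3050 rpm, sense flips to +
mesh 5 [57T→90T]: ω = 556.3050×57/90 = 352.3265 rpm, sense flips to −
mesh 6 [30T→30T]: ω = 352.3265×30/30 = 352.3265 rpm, sense flips to +
signed output speed = +352.3265 rpm

+352.3265 rpm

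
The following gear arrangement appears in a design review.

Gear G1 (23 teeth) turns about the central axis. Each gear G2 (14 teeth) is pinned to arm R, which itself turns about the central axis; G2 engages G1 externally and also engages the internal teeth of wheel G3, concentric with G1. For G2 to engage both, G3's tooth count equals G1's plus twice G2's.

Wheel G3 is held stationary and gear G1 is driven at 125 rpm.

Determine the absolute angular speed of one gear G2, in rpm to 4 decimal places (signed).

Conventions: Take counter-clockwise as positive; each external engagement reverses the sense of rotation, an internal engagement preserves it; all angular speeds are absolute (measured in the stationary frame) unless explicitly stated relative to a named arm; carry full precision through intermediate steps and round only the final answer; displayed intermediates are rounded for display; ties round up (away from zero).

-102.6786 rpm

class = planetary set [G3 = 23+2·14 = 51; Willis about the carrier]
normalise by the input: solve with ω_sun = 1, then scale by 125 rpm
ring teeth: 23 + 2·14 = 51
23(ω_sun−ω_arm) = −51(ω_ring−ω_arm),  ω_ring = 0, ω_sun = 1
23(1−ω_arm) = −51(0−ω_arm)  ⇒  74·ω_arm = 23  ⇒  ω_arm = 23/74
sun–planet mesh: 23·(1−23/74) = −14·(ω_p−ω_arm)  ⇒  ω_p−ω_arm = -1173/1036
ω_p = 23/74 − 1173/1036 = -23/28
scale: ω_p = -23/28 × 125 rpm = -102.6786 rpm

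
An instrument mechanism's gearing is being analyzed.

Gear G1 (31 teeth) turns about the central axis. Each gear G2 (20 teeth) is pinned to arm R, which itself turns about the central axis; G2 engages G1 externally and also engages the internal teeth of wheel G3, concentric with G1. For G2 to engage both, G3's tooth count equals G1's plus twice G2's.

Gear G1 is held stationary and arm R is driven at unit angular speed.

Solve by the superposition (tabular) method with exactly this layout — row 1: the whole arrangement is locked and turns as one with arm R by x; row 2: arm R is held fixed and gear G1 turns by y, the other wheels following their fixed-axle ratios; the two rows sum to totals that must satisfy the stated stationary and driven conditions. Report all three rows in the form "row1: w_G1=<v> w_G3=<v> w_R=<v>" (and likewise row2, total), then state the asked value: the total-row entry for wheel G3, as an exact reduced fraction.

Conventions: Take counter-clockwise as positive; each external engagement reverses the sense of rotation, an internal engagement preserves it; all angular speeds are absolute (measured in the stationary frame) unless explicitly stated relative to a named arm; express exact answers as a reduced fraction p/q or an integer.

row1: w_G1=1 w_G3=1 w_R=1
row2: w_G1=-1 w_G3=31/71 w_R=0
total: w_G1=0 w_G3=102/71 w_R=1
asked value: 102/71

topology: planetary set — G1 31T / G2 20T / G3 71T, arm = carrier (Willis)
row 1 (train locked, turned with arm): all members turn x
row 2 (arm held, sun turns y): ω_ring = −(31/71)·y, ω_arm = 0
boundary: total ω_sun = x + y = 0 and total ω_arm = x = 1  ⇒  y = -1, x = 1
row 2 ring = −(31/71)·(-1) = 31/71
totals (row 1 + row 2): sun 1 + (-1) = 0, ring 1 + 31/71 = 102/71, arm 1 + 0 = 1
asked cell (total, ring) = 102/71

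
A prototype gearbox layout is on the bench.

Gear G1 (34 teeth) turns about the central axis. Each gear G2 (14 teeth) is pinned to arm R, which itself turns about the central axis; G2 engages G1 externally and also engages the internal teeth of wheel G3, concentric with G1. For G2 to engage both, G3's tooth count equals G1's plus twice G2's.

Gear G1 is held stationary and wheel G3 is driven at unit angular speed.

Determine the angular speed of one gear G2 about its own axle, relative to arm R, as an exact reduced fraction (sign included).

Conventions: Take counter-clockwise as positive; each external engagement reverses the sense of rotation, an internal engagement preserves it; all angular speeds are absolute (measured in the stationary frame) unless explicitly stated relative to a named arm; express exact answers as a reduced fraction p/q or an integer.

planetary set (34T centre, 14T on arm, 62T internal) — Willis relation
ring teeth: 34 + 2·14 = 62
34(ω_sun−ω_arm) = −62(ω_ring−ω_arm),  ω_sun = 0, ω_ring = 1
34(0−ω_arm) = −62(1−ω_arm)  ⇒  96·ω_arm = 62  ⇒  ω_arm = 31/48
sun–planet mesh: 34·(0−31/48) = −14·(ω_p−ω_arm)  ⇒  ω_p−ω_arm = 527/336
exact speed ratio = 527/336

527/336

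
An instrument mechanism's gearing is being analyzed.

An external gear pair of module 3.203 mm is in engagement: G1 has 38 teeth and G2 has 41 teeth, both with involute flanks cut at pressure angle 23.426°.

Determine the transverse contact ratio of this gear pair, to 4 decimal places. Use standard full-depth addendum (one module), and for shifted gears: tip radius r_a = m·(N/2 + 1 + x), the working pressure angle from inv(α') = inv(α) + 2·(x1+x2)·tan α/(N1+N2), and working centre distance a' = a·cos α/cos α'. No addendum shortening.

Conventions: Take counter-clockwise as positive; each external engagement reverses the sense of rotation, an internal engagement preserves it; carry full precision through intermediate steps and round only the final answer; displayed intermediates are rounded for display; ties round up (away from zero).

1.5645

recognized (one external pair, fixed centres): single-mesh tooth geometry, m = 3.203, N1 = 38, N2 = 41
base radii: r_b1 = 55.840820, r_b2 = 60.249306
tip radii: r_a1 = 64.060000, r_a2 = 68.864500
no profile shift: α' = α, a' = a
action lengths: √(r_a1²−r_b1²) = 31.392458, √(r_a2²−r_b2²) = 33.351770
base pitch p_b = π·m·cos α = 9.233111
CR = (31.392458 + 33.351770 − 126.518500·sin 23.42600°)/9.233111 = 1.564477
contact ratio ≈ 1.5645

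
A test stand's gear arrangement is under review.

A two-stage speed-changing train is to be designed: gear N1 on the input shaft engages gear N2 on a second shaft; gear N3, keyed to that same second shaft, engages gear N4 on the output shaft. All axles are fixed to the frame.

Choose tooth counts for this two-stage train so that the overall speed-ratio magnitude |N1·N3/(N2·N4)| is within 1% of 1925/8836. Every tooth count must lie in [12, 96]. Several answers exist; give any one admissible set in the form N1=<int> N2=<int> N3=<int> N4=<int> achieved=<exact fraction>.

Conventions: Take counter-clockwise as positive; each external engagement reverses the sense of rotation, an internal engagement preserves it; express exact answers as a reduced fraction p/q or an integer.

N1=25 N2=94 N3=77 N4=94 achieved=1925/8836

topology: fixed-axis compound train — 2 stages, target 1925/8836
target = 1925/8836 in lowest terms: an exact hit needs N1·N3 = k·1925 and N2·N4 = k·8836 for one integer k, every count in [12, 96]; additionally prefer no 1:1 stage (N1 ≠ N2, N3 ≠ N4)
k = 1: N1·N3 = 1925 = 25·77, N2·N4 = 8836 = 94·94
achieved = 25·77/(94·94) = 1925/8836; |achieved − target| = 0 ≤ 77/35344 ✓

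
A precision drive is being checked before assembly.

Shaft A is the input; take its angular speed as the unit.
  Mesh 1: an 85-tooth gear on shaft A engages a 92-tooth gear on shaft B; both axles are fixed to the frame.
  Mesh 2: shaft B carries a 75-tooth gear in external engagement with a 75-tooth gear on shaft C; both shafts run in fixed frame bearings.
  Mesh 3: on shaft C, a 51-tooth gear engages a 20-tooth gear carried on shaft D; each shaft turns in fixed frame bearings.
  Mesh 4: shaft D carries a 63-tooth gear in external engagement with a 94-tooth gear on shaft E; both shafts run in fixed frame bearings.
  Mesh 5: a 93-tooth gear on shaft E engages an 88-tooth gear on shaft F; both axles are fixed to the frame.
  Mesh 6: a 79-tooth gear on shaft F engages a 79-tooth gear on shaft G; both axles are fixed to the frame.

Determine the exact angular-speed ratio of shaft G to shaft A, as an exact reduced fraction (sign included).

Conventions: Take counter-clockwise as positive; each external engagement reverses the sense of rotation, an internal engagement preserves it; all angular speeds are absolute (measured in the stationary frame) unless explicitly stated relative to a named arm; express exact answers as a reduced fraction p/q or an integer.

class = fixed-axis compound train [6 meshes; 6 ratios multiply, 6 sense flips]
mesh 1 [85T→92T]: running ratio 85/92, sense −
mesh 2 [75T→75T]: running ratio 85/92, sense +
mesh 3 [51T→20T]: running ratio 867/368, sense −
mesh 4 [63T→94T]: running ratio 54621/34592, sense +
mesh 5 [93T→88T]: running ratio 5079753/3044096, sense −
mesh 6 [79T→79T]: running ratio 5079753/3044096, sense +
ω_out/ω_in = 5079753/3044096

5079753/3044096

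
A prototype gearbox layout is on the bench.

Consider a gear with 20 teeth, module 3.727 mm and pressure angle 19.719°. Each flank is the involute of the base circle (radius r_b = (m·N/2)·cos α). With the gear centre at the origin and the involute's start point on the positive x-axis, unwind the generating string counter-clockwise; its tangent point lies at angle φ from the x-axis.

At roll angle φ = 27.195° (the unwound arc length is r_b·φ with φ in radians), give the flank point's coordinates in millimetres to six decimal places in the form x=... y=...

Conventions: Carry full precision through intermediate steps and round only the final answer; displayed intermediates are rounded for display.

single-mesh involute tooth geometry (20T wheel at module 3.727)
pitch radius r_p = m·N/2 = 3.727·20/2 = 37.270000
base radius r_b = r_p·cos α = 37.270000·cos 19.719° = 35.084439
roll angle φ = 27.195° = 0.47464229 rad
x = r_b·(cos φ + φ·sin φ) = 38.816631
y = r_b·(sin φ − φ·cos φ) = 1.222579

x=38.816631 y=1.222579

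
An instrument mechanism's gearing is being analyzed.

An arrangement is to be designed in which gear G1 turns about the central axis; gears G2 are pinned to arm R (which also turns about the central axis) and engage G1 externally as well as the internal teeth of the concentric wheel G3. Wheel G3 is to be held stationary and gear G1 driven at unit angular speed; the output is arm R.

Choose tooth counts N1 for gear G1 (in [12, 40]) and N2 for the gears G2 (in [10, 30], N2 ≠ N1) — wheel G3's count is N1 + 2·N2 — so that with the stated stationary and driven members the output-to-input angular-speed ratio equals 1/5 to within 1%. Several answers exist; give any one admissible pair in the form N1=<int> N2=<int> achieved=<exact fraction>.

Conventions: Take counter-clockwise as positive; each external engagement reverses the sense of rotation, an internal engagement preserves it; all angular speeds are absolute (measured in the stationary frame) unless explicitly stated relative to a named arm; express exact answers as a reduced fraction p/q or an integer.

N1=12 N2=18 achieved=1/5

class = planetary set [ratio 1/5 wanted; Willis about the carrier]
Willis with ω_ring = 0: ω_arm/ω_sun = N1/(N1+N3); set equal to 1/5  ⇒  N3/N1 = 1/(1/5) − 1 = 4
N3 = N1 + 2·N2  ⇒  N2/N1 = (N3/N1 − 1)/2 = (4 − 1)/2 = 3/2
smallest multiple with N1 ≥ 12 and N2 ≥ 10: k = 6  ⇒  N1 = 6·2 = 12, N2 = 6·3 = 18 (N1 ≤ 40, N2 ≤ 30, N2 ≠ N1 ✓), N3 = 12 + 2·18 = 48
check: N1/(N1+N3) with N1 = 12, N3 = 48 gives 1/5; |achieved − target| = 0 ≤ 1/500 ✓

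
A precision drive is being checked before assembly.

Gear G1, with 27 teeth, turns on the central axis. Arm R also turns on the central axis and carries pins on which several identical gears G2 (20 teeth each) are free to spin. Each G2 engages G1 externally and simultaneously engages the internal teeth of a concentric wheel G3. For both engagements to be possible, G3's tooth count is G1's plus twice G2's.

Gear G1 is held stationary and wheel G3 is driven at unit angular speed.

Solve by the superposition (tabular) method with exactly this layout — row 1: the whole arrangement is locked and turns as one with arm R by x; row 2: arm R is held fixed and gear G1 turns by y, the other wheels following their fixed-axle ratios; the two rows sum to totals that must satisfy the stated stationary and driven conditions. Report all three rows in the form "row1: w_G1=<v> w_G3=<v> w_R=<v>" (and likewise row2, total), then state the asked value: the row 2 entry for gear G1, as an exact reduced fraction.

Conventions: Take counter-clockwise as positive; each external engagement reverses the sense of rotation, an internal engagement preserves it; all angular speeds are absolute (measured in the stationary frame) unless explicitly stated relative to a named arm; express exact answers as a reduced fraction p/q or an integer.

recognized (axles ride arm R): planetary set, 27/20/67 teeth
row 1 — lock + rotate with arm: ω_sun = ω_ring = ω_arm = x
row 2: sun turns y, ring = −(27/67)·y, arm 0
boundary: total ω_sun = x + y = 0 and total ω_ring = x − (27/67)·y = 1  ⇒  y = -67/94, x = 67/94
row 2 ring = −(27/67)·(-67/94) = 27/94
totals (row 1 + row 2): sun 67/94 + (-67/94) = 0, ring 67/94 + 27/94 = 1, arm 67/94 + 0 = 67/94
asked cell (row2, sun) = -67/94

row1: w_G1=67/94 w_G3=67/94 w_R=67/94
row2: w_G1=-67/94 w_G3=27/94 w_R=0
total: w_G1=0 w_G3=1 w_R=67/94
asked value: -67/94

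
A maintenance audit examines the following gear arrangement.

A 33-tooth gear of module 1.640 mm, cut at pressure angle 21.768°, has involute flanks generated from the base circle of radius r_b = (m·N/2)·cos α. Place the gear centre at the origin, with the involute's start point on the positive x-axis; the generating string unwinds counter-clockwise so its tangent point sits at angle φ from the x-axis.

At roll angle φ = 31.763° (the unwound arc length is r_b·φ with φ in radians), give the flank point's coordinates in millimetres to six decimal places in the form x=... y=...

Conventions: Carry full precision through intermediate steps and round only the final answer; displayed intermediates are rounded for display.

x=28.700375 y=1.383787

topology: single-mesh involute geometry — m = 1.640, N = 33
pitch radius r_p = m·N/2 = 1.640·33/2 = 27.060000
base radius r_b = r_p·cos α = 27.060000·cos 21.768° = 25.130435
roll angle φ = 31.763° = 0.55436893 rad
x = r_b·(cos φ + φ·sin φ) = 28.700375
y = r_b·(sin φ − φ·cos φ) = 1.383787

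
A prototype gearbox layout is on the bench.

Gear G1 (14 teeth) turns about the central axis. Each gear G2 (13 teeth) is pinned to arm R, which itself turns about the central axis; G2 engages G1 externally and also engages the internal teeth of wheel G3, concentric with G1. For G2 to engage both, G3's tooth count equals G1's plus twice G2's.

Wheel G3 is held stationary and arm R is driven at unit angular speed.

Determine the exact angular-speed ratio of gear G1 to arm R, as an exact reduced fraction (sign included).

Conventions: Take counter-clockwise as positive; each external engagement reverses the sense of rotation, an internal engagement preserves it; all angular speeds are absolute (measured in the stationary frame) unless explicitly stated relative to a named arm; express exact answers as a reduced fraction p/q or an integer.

topology: planetary set — G1 14T / G2 13T / G3 40T, arm = carrier (Willis)
ring teeth: 14 + 2·13 = 40
14(ω_sun−ω_arm) = −40(ω_ring−ω_arm),  ω_ring = 0, ω_arm = 1
ω_sun = 1 − (40/14)(0−1) = 27/7
ω_out/ω_in = 27/7

27/7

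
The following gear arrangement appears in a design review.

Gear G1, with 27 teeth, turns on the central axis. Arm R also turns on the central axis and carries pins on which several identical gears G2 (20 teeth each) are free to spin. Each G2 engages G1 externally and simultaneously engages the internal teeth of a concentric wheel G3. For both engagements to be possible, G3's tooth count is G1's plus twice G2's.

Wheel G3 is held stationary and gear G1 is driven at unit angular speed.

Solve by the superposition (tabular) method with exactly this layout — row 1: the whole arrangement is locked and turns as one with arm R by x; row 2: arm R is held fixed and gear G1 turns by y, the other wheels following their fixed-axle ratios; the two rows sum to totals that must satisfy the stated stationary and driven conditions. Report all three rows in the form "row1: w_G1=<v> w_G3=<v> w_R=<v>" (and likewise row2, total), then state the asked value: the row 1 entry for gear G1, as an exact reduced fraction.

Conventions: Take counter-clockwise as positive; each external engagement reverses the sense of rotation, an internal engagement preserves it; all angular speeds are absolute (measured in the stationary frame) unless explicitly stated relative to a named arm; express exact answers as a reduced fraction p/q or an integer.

recognized (axles ride arm R): planetary set, 27/20/67 teeth
row 1 (train locked, turned with arm): all members turn x
row 2 — arm fixed, fixed-axis ratios: sun y, ring −(27/67)·y, arm 0
boundary: total ω_ring = x − (27/67)·y = 0 and total ω_sun = x + y = 1  ⇒  y = 67/94, x = 27/94
row 2 ring = −(27/67)·67/94 = -27/94
totals (row 1 + row 2): sun 27/94 + 67/94 = 1, ring 27/94 + (-27/94) = 0, arm 27/94 + 0 = 27/94
asked cell (row1, sun) = 27/94

row1: w_G1=27/94 w_G3=27/94 w_R=27/94
row2: w_G1=67/94 w_G3=-27/94 w_R=0
total: w_G1=1 w_G3=0 w_R=27/94
asked value: 27/94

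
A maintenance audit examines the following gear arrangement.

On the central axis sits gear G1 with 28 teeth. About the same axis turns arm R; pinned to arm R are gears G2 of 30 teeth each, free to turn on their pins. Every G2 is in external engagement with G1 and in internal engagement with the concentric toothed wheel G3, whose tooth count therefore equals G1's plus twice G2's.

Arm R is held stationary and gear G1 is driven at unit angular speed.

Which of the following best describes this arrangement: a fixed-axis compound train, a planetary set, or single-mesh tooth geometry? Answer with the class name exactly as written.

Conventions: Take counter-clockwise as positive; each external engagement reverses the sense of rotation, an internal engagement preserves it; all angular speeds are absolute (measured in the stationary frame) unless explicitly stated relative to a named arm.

planetary set

planetary set (28T centre, 30T on arm, 88T internal) — Willis relation
classification: planetary set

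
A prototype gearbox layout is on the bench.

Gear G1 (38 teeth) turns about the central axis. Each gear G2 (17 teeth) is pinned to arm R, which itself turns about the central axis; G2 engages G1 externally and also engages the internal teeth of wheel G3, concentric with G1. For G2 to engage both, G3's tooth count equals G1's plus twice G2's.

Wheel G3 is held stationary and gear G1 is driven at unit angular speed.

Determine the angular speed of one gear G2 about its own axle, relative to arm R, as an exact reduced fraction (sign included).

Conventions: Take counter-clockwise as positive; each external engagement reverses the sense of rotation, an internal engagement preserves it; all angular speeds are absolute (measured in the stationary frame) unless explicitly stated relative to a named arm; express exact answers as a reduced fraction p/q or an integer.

topology: planetary set — G1 38T / G2 17T / G3 72T, arm = carrier (Willis)
ring teeth: 38 + 2·17 = 72
38(ω_sun−ω_arm) = −72(ω_ring−ω_arm),  ω_ring = 0, ω_sun = 1
38(1−ω_arm) = −72(0−ω_arm)  ⇒  110·ω_arm = 38  ⇒  ω_arm = 19/55
sun–planet mesh: 38·(1−19/55) = −17·(ω_p−ω_arm)  ⇒  ω_p−ω_arm = -1368/935
exact speed ratio = -1368/935

-1368/935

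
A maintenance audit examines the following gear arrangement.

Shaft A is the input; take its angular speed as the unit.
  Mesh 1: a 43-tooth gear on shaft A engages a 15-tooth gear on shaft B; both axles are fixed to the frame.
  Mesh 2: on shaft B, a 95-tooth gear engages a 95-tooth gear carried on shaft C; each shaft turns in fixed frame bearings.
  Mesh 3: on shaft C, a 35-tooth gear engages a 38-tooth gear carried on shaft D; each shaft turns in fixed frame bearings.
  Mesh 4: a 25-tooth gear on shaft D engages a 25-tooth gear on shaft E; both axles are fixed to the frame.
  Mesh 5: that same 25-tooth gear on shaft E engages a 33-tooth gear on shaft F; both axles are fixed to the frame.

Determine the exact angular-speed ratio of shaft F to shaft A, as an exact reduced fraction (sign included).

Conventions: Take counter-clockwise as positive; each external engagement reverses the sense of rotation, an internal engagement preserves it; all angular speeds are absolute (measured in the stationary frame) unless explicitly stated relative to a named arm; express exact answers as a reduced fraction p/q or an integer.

class = fixed-axis compound train [5 meshes; 5 ratios multiply, 5 sense flips]
mesh 1 [43T→15T]: running ratio 43/15, sense −
mesh 2 [95T→95T]: running ratio 43/15, sense +
mesh 3 [35T→38T]: running ratio 301/114, sense −
mesh 4 [25T→25T]: running ratio 301/114, sense +
mesh 5 [25T→33T]: running ratio 7525/3762, sense −
ω_out/ω_in = -7525/3762

-7525/3762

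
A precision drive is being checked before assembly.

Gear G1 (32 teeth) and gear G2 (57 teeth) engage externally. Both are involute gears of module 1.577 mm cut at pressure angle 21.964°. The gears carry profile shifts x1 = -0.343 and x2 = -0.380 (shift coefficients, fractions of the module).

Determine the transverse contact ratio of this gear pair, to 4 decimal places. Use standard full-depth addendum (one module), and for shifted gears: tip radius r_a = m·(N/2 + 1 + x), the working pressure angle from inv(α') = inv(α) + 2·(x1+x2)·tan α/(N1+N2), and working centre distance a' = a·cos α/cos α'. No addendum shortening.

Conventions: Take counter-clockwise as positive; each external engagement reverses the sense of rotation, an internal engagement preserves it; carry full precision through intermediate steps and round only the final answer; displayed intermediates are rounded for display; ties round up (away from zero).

1.8246

topology: single-mesh involute geometry — m = 1.577, 32T/57T pair
base radii: r_b1 = 23.400637, r_b2 = 41.682385
tip radii: r_a1 = 26.268089, r_a2 = 45.922240
inv(α') = inv(21.964°) + 2·(-0.343-0.380)·tan α/(32+57) = 0.01339899  ⇒  α' = 19.32450°
a' = a·cos α / cos α' = 70.1765·cos 21.964°/cos 19.32450° = 68.968755
action lengths: √(r_a1²−r_b1²) = 11.934097, √(r_a2²−r_b2²) = 19.272542
base pitch p_b = π·m·cos α = 4.594704
CR = (11.934097 + 19.272542 − 68.968755·sin 19.32450°)/4.594704 = 1.824631
contact ratio ≈ 1.8246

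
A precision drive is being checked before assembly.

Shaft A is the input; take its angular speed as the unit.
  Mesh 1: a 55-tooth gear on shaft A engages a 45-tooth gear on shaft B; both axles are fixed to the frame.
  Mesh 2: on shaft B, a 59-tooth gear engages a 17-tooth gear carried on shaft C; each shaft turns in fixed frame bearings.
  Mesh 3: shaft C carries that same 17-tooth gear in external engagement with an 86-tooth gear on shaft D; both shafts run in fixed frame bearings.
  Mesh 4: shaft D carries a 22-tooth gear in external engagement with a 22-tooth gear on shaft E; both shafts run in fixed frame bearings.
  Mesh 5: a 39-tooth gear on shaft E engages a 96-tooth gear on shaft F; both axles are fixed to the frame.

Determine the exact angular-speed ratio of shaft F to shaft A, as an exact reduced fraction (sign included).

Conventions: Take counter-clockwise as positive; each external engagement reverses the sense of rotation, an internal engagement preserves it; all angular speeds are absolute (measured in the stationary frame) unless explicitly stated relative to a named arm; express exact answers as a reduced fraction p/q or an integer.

class = fixed-axis compound train [5 meshes; 5 ratios multiply, 5 sense flips]
mesh 1 [55T→45T]: running ratio 11/9, sense −
mesh 2 [59T→17T]: running ratio 649/153, sense +
mesh 3 [17T→86T]: running ratio 649/774, sense −
mesh 4 [22T→22T]: running ratio 649/774, sense +
mesh 5 [39T→96T]: running ratio 8437/24768, sense −
ω_out/ω_in = -8437/24768

-8437/24768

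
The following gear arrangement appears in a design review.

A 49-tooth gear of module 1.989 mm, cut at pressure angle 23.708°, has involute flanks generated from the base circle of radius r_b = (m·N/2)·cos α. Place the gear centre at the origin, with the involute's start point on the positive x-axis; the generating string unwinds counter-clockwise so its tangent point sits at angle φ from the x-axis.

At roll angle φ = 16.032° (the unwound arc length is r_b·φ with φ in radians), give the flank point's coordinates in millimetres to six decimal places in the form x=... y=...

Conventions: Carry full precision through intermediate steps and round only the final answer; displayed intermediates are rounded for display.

class = single-mesh tooth geometry [base-circle involute, m = 1.989, 49T]
pitch radius r_p = m·N/2 = 1.989·49/2 = 48.730500
base radius r_b = r_p·cos α = 48.730500·cos 23.708° = 44.617961
roll angle φ = 16.032° = 0.27981119 rad
x = r_b·(cos φ + φ·sin φ) = 46.330587
y = r_b·(sin φ − φ·cos φ) = 0.323281

x=46.330587 y=0.323281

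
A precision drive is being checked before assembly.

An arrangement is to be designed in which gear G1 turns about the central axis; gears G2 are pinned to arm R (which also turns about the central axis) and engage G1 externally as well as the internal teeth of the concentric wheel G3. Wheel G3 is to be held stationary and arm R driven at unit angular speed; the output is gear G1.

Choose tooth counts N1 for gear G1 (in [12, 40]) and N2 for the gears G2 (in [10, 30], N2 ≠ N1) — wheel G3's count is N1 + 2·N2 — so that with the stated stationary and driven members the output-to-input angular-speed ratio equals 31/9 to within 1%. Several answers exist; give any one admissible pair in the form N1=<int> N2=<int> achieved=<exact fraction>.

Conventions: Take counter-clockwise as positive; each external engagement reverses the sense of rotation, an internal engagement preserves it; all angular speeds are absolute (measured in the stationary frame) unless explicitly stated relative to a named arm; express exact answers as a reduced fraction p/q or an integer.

N1=18 N2=13 achieved=31/9

class = planetary set [ratio 31/9 wanted; Willis about the carrier]
Willis with ω_ring = 0: ω_sun/ω_arm = (N1+N3)/N1; set equal to 31/9  ⇒  N3/N1 = 31/9 − 1 = 22/9
N3 = N1 + 2·N2  ⇒  N2/N1 = (N3/N1 − 1)/2 = (22/9 − 1)/2 = 13/18
smallest multiple with N1 ≥ 12 and N2 ≥ 10: k = 1  ⇒  N1 = 1·18 = 18, N2 = 1·13 = 13 (N1 ≤ 40, N2 ≤ 30, N2 ≠ N1 ✓), N3 = 18 + 2·13 = 44
check: (N1+N3)/N1 with N1 = 18, N3 = 44 gives 31/9; |achieved − target| = 0 ≤ 31/900 ✓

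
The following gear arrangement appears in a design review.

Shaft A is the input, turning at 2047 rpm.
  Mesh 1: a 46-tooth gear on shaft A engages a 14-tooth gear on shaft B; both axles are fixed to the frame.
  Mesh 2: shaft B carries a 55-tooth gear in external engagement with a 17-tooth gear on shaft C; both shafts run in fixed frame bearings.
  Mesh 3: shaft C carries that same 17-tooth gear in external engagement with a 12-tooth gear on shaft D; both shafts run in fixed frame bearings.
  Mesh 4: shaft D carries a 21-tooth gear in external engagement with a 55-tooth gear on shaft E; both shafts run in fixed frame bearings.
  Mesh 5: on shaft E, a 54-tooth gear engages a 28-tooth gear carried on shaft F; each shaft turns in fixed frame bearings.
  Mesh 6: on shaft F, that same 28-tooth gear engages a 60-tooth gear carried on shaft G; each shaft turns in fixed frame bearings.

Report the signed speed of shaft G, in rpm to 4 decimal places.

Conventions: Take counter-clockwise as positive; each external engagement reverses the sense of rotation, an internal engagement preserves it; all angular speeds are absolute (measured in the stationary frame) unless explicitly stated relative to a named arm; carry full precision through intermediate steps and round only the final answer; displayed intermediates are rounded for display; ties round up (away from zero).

+10593.2250 rpm

recognized (7 fixed axles, 6 meshes): fixed-axis compound train
mesh 1 [46T→14T]: ω = 2047.0000×46/14 = 6725.8571 rpm, sense flips to −
mesh 2 [55T→17T]: ω = 6725.8571×55/17 = 21760.1261 rpm, sense flips to +
mesh 3 [17T→12T]: ω = 21760.1261×17/12 = 30826.8452 rpm, sense flips to −
mesh 4 [21T→55T]: ω = 30826.8452×21/55 = 11770.2500 rpm, sense flips to +
mesh 5 [54T→28T]: ω = 11770.2500×54/28 = 22699.7679 rpm, sense flips to −
mesh 6 [28T→60T]: ω = 22699.7679×28/60 = 10593.2250 rpm, sense flips to +
signed output speed = +10593.2250 rpm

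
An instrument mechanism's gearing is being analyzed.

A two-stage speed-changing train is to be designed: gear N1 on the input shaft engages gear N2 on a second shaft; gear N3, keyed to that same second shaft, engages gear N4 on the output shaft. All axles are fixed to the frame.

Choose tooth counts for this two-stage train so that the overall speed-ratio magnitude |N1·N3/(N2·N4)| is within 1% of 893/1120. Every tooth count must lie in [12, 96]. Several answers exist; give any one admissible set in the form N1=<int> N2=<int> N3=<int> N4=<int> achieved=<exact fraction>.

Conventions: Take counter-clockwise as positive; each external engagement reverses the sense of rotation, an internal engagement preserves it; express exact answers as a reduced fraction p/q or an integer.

N1=19 N2=14 N3=47 N4=80 achieved=893/1120

topology: fixed-axis compound train — 2 stages, target 893/1120
target = 893/1120 in lowest terms: an exact hit needs N1·N3 = k·893 and N2·N4 = k·1120 for one integer k, every count in [12, 96]; additionally prefer no 1:1 stage (N1 ≠ N2, N3 ≠ N4)
k = 1: N1·N3 = 893 = 19·47, N2·N4 = 1120 = 14·80
achieved = 19·47/(14·80) = 893/1120; |achieved − target| = 0 ≤ 893/112000 ✓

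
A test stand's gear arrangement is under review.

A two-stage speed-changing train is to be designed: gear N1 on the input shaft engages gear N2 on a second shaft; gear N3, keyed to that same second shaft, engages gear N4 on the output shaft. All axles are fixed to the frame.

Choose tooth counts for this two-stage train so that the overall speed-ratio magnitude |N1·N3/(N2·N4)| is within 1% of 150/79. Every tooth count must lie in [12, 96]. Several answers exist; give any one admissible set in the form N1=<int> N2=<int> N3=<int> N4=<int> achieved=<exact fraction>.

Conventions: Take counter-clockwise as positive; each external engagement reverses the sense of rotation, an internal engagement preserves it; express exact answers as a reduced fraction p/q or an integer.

2-stage fixed-axis compound train for ratio 150/79
target = 150/79 in lowest terms: an exact hit needs N1·N3 = k·150 and N2·N4 = k·79 for one integer k, every count in [12, 96]; additionally prefer no 1:1 stage (N1 ≠ N2, N3 ≠ N4)
k = 1…11: no 1:1-free in-range split of k·150 and k·79 into factor pairs; take k = 12
k = 12: N1·N3 = 1800 = 20·90, N2·N4 = 948 = 12·79
achieved = 20·90/(12·79) = 150/79; |achieved − target| = 0 ≤ 3/158 ✓

N1=20 N2=12 N3=90 N4=79 achieved=150/79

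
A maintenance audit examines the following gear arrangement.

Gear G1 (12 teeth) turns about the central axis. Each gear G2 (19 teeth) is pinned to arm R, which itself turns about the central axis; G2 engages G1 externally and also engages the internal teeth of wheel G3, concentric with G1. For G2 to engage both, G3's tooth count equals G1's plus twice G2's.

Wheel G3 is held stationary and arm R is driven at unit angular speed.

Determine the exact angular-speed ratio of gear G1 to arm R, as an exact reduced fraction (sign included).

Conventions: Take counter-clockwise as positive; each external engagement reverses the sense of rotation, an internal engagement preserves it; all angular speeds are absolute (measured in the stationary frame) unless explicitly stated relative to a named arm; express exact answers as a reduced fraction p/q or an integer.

31/6

class = planetary set [G3 = 12+2·19 = 50; Willis about the carrier]
ring teeth: 12 + 2·19 = 50
12(ω_sun−ω_arm) = −50(ω_ring−ω_arm),  ω_ring = 0, ω_arm = 1
ω_sun = 1 − (50/12)(0−1) = 31/6
ω_out/ω_in = 31/6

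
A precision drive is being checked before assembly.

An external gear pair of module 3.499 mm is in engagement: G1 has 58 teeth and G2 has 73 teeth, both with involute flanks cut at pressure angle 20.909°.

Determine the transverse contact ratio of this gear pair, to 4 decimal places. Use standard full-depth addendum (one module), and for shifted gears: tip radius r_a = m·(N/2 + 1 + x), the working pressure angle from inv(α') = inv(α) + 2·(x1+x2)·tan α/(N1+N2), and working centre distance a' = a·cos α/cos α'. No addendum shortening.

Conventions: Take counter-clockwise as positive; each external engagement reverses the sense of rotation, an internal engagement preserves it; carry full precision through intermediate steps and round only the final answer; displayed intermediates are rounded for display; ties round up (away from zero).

1.7457

recognized (one external pair, fixed centres): single-mesh tooth geometry, m = 3.499, N1 = 58, N2 = 73
base radii: r_b1 = 94.788975, r_b2 = 119.303365
tip radii: r_a1 = 104.970000, r_a2 = 131.212500
no profile shift: α' = α, a' = a
action lengths: √(r_a1²−r_b1²) = 45.097130, √(r_a2²−r_b2²) = 54.620758
base pitch p_b = π·m·cos α = 10.268564
CR = (45.097130 + 54.620758 − 229.184500·sin 20.90900°)/10.268564 = 1.745662
contact ratio ≈ 1.7457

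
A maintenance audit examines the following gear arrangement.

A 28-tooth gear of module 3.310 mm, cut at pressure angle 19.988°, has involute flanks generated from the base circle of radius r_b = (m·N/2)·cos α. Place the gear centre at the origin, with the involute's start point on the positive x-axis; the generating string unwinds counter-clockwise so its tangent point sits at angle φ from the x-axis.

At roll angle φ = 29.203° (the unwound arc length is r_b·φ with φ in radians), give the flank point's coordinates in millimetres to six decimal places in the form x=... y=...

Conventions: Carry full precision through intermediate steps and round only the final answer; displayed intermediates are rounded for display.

x=48.843161 y=1.872595

topology: single-mesh involute geometry — m = 3.310, N = 28
pitch radius r_p = m·N/2 = 3.310·28/2 = 46.340000
base radius r_b = r_p·cos α = 46.340000·cos 19.988° = 43.548675
roll angle φ = 29.203° = 0.50968850 rad
x = r_b·(cos φ + φ·sin φ) = 48.843161
y = r_b·(sin φ − φ·cos φ) = 1.872595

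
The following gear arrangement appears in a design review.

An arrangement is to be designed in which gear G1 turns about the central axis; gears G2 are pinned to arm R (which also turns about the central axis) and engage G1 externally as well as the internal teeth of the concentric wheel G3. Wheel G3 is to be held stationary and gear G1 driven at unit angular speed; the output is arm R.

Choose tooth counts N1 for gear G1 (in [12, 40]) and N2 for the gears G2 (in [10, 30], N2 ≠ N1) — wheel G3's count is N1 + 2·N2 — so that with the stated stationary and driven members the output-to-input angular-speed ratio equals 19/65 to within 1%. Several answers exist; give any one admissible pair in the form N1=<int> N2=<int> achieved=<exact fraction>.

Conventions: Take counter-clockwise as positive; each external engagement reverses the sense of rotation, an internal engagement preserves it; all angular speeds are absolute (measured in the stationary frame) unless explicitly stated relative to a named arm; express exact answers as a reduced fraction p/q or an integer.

class = planetary set [ratio 19/65 wanted; Willis about the carrier]
Willis with ω_ring = 0: ω_arm/ω_sun = N1/(N1+N3); set equal to 19/65  ⇒  N3/N1 = 1/(19/65) − 1 = 46/19
N3 = N1 + 2·N2  ⇒  N2/N1 = (N3/N1 − 1)/2 = (46/19 − 1)/2 = 27/38
smallest multiple with N1 ≥ 12 and N2 ≥ 10: k = 1  ⇒  N1 = 1·38 = 38, N2 = 1·27 = 27 (N1 ≤ 40, N2 ≤ 30, N2 ≠ N1 ✓), N3 = 38 + 2·27 = 92
check: N1/(N1+N3) with N1 = 38, N3 = 92 gives 19/65; |achieved − target| = 0 ≤ 19/6500 ✓

N1=38 N2=27 achieved=19/65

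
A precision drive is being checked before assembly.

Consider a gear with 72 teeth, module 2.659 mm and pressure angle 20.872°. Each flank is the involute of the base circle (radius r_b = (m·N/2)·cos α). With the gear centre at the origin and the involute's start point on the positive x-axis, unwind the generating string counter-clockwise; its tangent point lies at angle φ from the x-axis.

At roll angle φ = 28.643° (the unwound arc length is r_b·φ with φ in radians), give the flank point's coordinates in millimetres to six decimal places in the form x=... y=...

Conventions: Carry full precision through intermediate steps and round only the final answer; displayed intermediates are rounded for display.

x=99.930301 y=3.632599

recognized (one wheel, involute flank): single-mesh tooth geometry, m = 2.659, N = 72
pitch radius r_p = m·N/2 = 2.659·72/2 = 95.724000
base radius r_b = r_p·cos α = 95.724000·cos 20.872° = 89.442466
roll angle φ = 28.643° = 0.49991466 rad
x = r_b·(cos φ + φ·sin φ) = 99.930301
y = r_b·(sin φ − φ·cos φ) = 3.632599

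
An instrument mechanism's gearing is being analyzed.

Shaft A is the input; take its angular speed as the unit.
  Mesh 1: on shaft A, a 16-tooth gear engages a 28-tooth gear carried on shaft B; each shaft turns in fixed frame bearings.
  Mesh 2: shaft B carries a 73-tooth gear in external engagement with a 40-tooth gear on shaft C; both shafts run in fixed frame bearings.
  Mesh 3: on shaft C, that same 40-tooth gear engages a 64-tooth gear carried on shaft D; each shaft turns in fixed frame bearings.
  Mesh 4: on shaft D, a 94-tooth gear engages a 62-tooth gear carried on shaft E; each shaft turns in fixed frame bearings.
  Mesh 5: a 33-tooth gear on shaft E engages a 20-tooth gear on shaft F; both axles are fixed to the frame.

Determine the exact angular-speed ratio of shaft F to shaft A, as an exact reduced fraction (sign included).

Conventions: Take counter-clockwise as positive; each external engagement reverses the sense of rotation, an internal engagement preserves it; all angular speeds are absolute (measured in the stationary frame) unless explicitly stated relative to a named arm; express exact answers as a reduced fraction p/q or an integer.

class = fixed-axis compound train [5 meshes; 5 ratios multiply, 5 sense flips]
mesh 1 [16T→28T]: running ratio 4/7, sense −
mesh 2 [73T→40T]: running ratio 73/70, sense +
mesh 3 [40T→64T]: running ratio 73/112, sense −
mesh 4 [94T→62T]: running ratio 3431/3472, sense +
mesh 5 [33T→20T]: running ratio 113223/69440, sense −
ω_out/ω_in = -113223/69440

-113223/69440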